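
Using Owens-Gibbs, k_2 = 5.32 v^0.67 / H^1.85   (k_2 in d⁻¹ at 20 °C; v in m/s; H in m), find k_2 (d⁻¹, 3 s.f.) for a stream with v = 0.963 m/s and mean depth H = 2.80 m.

k_2 ≈ 0.772 d⁻¹

k_2 = 5.32 × 0.963^0.67 / 2.80^1.85 = 5.32 × 0.9751 / 6.718 = 0.7721 d⁻¹.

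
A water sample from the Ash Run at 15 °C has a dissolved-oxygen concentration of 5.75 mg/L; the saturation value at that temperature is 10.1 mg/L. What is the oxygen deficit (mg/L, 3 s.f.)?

D ≈ 4.35 mg/L

D = C_s − C = 10.1 − 5.75 = 4.35 mg/L.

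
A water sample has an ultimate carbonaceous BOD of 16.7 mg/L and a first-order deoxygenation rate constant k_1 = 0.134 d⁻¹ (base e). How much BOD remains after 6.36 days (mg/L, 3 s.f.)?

L_t = L₀ e^(−k_1 t) = 16.7 × e^(−0.134×6.36) = 16.7 × 0.4265 = 7.122 mg/L.

L ≈ 7.12 mg/L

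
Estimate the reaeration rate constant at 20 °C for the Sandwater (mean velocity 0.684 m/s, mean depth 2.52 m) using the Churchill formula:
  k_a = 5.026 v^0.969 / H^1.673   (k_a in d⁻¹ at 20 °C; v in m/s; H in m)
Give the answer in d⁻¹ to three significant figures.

k_a ≈ 0.741 d⁻¹

k_a = 5.026 × 0.684^0.969 / 2.52^1.673 = 5.026 × 0.6921 / 4.694 = 0.7411 d⁻¹.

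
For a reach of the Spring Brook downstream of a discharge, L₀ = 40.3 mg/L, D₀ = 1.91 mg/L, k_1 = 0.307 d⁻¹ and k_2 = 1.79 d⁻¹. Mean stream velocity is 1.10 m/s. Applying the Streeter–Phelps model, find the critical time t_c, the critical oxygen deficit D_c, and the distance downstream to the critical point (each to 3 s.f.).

t_c ≈ 1.01 d; D_c ≈ 5.06 mg/L; x_c ≈ 96.3 km

With k_2/k_1 = 5.831 and 1 − D₀(k_2−k_1)/(k_1 L₀) = 0.7711,
t_c = ln(5.831 × 0.7711) / (1.79 − 0.307) = ln(4.496) / 1.483 = 1.503/1.483 = 1.014 d.
D_c = (k_1/k_2) L₀ e^(−k_1 t_c) = (0.307/1.79) × 40.3 × e^(−0.307×1.014) = 0.1715 × 40.3 × 0.7326 = 5.064 mg/L.
x_c = v t_c = 1.10 m/s × 1.014 d × 86400 s/d = 96330 m ≈ 96.3 km.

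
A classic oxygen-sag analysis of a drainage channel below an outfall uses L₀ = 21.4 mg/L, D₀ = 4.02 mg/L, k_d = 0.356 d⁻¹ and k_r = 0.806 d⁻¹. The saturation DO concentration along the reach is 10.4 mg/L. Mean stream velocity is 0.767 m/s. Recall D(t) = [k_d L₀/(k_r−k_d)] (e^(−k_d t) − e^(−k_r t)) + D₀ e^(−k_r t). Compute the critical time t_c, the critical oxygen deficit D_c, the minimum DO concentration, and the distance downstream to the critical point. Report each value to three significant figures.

With k_r/k_d = 2.264 and 1 − D₀(k_r−k_d)/(k_d L₀) = 0.7625,
t_c = ln(2.264 × 0.7625) / (0.806 − 0.356) = ln(1.726) / 0.4500 = 0.5461/0.4500 = 1.213 d.
L(t_c) = L₀ e^(−k_d t_c) = 21.4 × 0.6492 = 13.89 mg/L, and at the critical point k_r D_c = k_d L, so D_c = (0.356/0.806) × 13.89 = 6.136 mg/L.
Minimum DO = C_s − D_c = 10.4 − 6.136 = 4.264 mg/L.
x_c = v t_c = 0.767 m/s × 1.213 d × 86400 s/d = 80420 m ≈ 80.4 km.

t_c ≈ 1.21 d; D_c ≈ 6.14 mg/L; min DO ≈ 4.26 mg/L; x_c ≈ 80.4 km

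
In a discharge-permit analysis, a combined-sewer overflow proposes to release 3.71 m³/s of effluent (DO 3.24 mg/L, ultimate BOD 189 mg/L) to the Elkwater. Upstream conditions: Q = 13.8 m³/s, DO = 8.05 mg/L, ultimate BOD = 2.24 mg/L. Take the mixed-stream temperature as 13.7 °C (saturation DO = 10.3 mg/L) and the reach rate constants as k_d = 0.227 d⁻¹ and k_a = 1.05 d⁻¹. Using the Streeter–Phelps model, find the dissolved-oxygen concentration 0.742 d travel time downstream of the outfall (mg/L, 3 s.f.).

DO ≈ 4.35 mg/L

Mixed DO = (13.8×8.05 + 3.71×3.24)/(13.8+3.71) = 123.1/17.51 = 7.031 mg/L.
Mixed L₀ = (13.8×2.24 + 3.71×189)/(17.51) = 732.1/17.51 = 41.81 mg/L.
Initial deficit D₀ = C_s − DO₀ = 10.3 − 7.031 = 3.269 mg/L.
D(0.742) = [0.227×41.81/(1.05−0.227)](e^(−0.227×0.742) − e^(−1.05×0.742)) + 3.269 e^(−1.05×0.742)
= 11.53 × (0.8450 − 0.4588) + 3.269 × 0.4588 = 5.953 mg/L.
DO = 10.3 − 5.953 = 4.347 mg/L.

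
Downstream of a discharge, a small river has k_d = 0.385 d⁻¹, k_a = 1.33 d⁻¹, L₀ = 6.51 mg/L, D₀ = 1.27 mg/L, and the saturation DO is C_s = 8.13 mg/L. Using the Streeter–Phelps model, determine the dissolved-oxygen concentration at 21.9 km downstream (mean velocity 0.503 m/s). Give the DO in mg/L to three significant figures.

DO ≈ 6.65 mg/L

Travel time t = x/v = 21.9 km / (0.503 m/s) = 21900 m / 0.503 m/s = 43540 s = 0.5039 d.
k_d L₀/(k_a−k_d) = 0.385×6.51/(1.33−0.385) = 2.506/0.9450 = 2.652 mg/L.
e^(−k_d t) = e^(−0.385×0.5039) = 0.8237; e^(−k_a t) = e^(−1.33×0.5039) = 0.5116.
D = 2.652 × (0.8237 − 0.5116) + 1.27 × 0.5116 = 0.8276 + 0.6497 = 1.477 mg/L.
DO = C_s − D = 8.13 − 1.477 = 6.653 mg/L.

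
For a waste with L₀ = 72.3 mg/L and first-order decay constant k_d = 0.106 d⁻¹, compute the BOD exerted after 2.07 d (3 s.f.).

y_t = L₀(1 − e^(−k_d t)) = 72.3 × (1 − e^(−0.106×2.07))
= 72.3 × (1 − 0.8030) = 72.3 × 0.1970 = 14.24 mg/L.

y ≈ 14.2 mg/L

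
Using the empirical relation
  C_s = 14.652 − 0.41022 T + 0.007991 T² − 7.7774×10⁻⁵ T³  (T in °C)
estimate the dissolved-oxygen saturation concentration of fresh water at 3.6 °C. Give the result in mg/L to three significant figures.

C_s = 14.652 − 0.41022×3.6 + 0.007991×3.6² − 7.7774×10⁻⁵×3.6³ = 13.28 mg/L.

C_s ≈ 13.3 mg/L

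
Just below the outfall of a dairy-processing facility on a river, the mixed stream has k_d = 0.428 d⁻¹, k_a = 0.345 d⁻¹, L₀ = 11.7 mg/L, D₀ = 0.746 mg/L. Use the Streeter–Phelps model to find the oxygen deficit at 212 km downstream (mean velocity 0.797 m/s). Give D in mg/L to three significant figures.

Travel time t = x/v = 212 km / (0.797 m/s) = 212000 m / 0.797 m/s = 266000 s = 3.079 d.
k_d L₀/(k_a−k_d) = 0.428×11.7/(0.345−0.428) = 5.008/-0.08300 = -60.33 mg/L.
e^(−k_d t) = e^(−0.428×3.079) = 0.2678; e^(−k_a t) = e^(−0.345×3.079) = 0.3457.
D = -60.33 × (0.2678 − 0.3457) + 0.746 × 0.3457 = 4.703 + 0.2579 = 4.961 mg/L.

D ≈ 4.96 mg/L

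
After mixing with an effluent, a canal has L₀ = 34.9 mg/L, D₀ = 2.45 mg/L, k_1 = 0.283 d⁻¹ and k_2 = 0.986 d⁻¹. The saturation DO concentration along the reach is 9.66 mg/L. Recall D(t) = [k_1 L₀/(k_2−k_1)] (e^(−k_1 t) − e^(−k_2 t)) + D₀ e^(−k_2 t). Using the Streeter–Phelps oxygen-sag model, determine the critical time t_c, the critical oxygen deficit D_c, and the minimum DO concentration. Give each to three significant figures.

At the critical point dD/dt = 0, so k_1 L₀ e^(−k_1 t) = k_2 D. Substituting D(t) from the Streeter–Phelps equation and solving for t gives
t_c = ln[(k_2/k_1)(1 − D₀(k_2−k_1)/(k_1 L₀))] / (k_2−k_1).
Here k_2−k_1 = 0.7030 d⁻¹ and 1 − D₀(k_2−k_1)/(k_1 L₀) = 1 − 2.45×0.7030/(0.283×34.9) = 0.8256, so
t_c = ln(3.484 × 0.8256) / 0.7030 = 1.057 / 0.7030 = 1.503 d.
D_c = (k_1/k_2) L₀ e^(−k_1 t_c) = (0.283/0.986) × 34.9 × e^(−0.283×1.503) = 0.2870 × 34.9 × 0.6535 = 6.547 mg/L.
Minimum DO = C_s − D_c = 9.66 − 6.547 = 3.113 mg/L.

t_c ≈ 1.50 d; D_c ≈ 6.55 mg/L; min DO ≈ 3.11 mg/L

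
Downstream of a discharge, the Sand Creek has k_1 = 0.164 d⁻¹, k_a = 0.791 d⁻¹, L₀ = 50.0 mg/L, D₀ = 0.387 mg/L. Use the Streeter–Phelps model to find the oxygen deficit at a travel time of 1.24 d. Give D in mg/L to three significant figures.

k_1 L₀/(k_a−k_1) = 0.164×50.0/(0.791−0.164) = 8.200/0.6270 = 13.08 mg/L.
e^(−k_1 t) = e^(−0.164×1.240) = 0.8160; e^(−k_a t) = e^(−0.791×1.240) = 0.3750.
D = 13.08 × (0.8160 − 0.3750) + 0.387 × 0.3750 = 5.767 + 0.1451 = 5.912 mg/L.

D ≈ 5.91 mg/L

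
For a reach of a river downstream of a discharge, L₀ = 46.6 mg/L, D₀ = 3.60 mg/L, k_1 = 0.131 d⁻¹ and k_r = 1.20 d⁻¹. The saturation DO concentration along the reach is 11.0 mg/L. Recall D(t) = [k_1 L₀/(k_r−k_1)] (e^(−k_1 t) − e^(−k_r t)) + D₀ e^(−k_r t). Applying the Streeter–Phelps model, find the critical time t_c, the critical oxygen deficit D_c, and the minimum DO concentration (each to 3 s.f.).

t_c = [1/(k_r−k_1)] ln[(k_r/k_1)(1 − D₀(k_r−k_1)/(k_1 L₀))]
= [1/(1.20−0.131)] ln[(1.20/0.131)(1 − 3.60×1.069/(0.131×46.6))]
= (1/1.069) ln[9.160 × 0.3696] = 0.9355 × ln(3.386) = 0.9355 × 1.220 = 1.141 d.
L(t_c) = L₀ e^(−k_1 t_c) = 46.6 × 0.8612 = 40.13 mg/L, and at the critical point k_r D_c = k_1 L, so D_c = (0.131/1.20) × 40.13 = 4.381 mg/L.
Minimum DO = C_s − D_c = 11.0 − 4.381 = 6.619 mg/L.

t_c ≈ 1.14 d; D_c ≈ 4.38 mg/L; min DO ≈ 6.62 mg/L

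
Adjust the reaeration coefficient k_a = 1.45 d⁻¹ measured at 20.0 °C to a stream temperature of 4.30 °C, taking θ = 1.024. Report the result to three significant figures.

k_a ≈ 0.999 d⁻¹

k_a(T₂) = k_a(T₁) · θ^(T₂−T₁) = 1.45 × 1.024^(4.30−20.0)
= 1.45 × 1.024^-15.7 = 1.45 × 0.6891 = 0.9992 d⁻¹.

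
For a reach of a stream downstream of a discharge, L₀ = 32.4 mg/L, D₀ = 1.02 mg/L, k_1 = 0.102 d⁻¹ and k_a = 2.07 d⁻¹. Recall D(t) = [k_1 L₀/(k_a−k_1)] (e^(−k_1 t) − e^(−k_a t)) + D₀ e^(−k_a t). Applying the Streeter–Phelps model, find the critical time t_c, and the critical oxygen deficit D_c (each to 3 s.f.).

t_c ≈ 1.05 d; D_c ≈ 1.43 mg/L

t_c = [1/(k_a−k_1)] ln[(k_a/k_1)(1 − D₀(k_a−k_1)/(k_1 L₀))]
= [1/(2.07−0.102)] ln[(2.07/0.102)(1 − 1.02×1.968/(0.102×32.4))]
= (1/1.968) ln[20.29 × 0.3926] = 0.5081 × ln(7.967) = 0.5081 × 2.075 = 1.055 d.
D_c = (k_1/k_a) L₀ e^(−k_1 t_c) = (0.102/2.07) × 32.4 × e^(−0.102×1.055) = 0.04928 × 32.4 × 0.8980 = 1.434 mg/L.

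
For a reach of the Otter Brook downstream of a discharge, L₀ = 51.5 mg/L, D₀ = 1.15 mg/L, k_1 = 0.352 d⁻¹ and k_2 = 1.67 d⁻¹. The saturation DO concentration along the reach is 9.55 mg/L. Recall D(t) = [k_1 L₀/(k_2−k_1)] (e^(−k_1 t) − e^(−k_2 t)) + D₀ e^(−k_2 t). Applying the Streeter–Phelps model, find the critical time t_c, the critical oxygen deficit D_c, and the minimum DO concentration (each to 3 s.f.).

At the critical point dD/dt = 0, so k_1 L₀ e^(−k_1 t) = k_2 D. Substituting D(t) from the Streeter–Phelps equation and solving for t gives
t_c = ln[(k_2/k_1)(1 − D₀(k_2−k_1)/(k_1 L₀))] / (k_2−k_1).
Here k_2−k_1 = 1.318 d⁻¹ and 1 − D₀(k_2−k_1)/(k_1 L₀) = 1 − 1.15×1.318/(0.352×51.5) = 0.9164, so
t_c = ln(4.744 × 0.9164) / 1.318 = 1.470 / 1.318 = 1.115 d.
D_c = (k_1/k_2) L₀ e^(−k_1 t_c) = (0.352/1.67) × 51.5 × e^(−0.352×1.115) = 0.2108 × 51.5 × 0.6754 = 7.331 mg/L.
Minimum DO = C_s − D_c = 9.55 − 7.331 = 2.219 mg/L.

t_c ≈ 1.12 d; D_c ≈ 7.33 mg/L; min DO ≈ 2.22 mg/L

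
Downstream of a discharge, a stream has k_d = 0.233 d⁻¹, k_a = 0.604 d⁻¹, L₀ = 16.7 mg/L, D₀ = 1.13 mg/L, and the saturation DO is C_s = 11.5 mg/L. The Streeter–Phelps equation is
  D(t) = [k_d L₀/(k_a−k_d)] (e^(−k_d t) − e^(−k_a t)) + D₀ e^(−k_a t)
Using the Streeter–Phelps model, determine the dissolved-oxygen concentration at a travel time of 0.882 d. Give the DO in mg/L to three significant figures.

DO ≈ 8.45 mg/L

k_d L₀/(k_a−k_d) = 0.233×16.7/(0.604−0.233) = 3.891/0.3710 = 10.49 mg/L.
e^(−k_d t) = e^(−0.233×0.8820) = 0.8142; e^(−k_a t) = e^(−0.604×0.8820) = 0.5870.
D = 10.49 × (0.8142 − 0.5870) + 1.13 × 0.5870 = 2.383 + 0.6633 = 3.047 mg/L.
DO = C_s − D = 11.5 − 3.047 = 8.453 mg/L.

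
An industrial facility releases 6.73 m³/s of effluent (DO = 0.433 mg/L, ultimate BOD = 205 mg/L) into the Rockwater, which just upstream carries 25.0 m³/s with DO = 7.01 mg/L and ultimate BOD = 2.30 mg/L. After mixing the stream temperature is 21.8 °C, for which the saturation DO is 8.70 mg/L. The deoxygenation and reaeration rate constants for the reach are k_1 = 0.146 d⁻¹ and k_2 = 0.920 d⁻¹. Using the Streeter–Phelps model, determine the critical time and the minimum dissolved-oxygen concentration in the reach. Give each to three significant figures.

Mixed DO = (25.0×7.01 + 6.73×0.433)/(25.0+6.73) = 178.2/31.73 = 5.615 mg/L.
Mixed L₀ = (25.0×2.30 + 6.73×205)/(31.73) = 1437/31.73 = 45.29 mg/L.
Initial deficit D₀ = C_s − DO₀ = 8.70 − 5.615 = 3.085 mg/L.
t_c = (1/0.7740) ln[(0.920/0.146)(1 − 3.085×0.7740/(0.146×45.29))] = 1.292 × ln(4.026) = 1.799 d.
D_c = (0.146/0.920) × 45.29 × e^(−0.146×1.799) = 0.1587 × 45.29 × 0.7690 = 5.527 mg/L.
Minimum DO = 8.70 − 5.527 = 3.173 mg/L.

t_c ≈ 1.80 d; minimum DO ≈ 3.17 mg/L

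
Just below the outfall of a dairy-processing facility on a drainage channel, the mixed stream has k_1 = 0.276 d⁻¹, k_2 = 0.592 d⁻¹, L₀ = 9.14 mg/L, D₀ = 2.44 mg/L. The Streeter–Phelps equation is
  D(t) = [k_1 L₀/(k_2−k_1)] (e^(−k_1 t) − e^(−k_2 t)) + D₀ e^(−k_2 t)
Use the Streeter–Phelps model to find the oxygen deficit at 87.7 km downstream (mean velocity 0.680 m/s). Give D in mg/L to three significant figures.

D ≈ 3.00 mg/L

Travel time t = x/v = 87.7 km / (0.680 m/s) = 87700 m / 0.680 m/s = 129000 s = 1.493 d.
k_1 L₀/(k_2−k_1) = 0.276×9.14/(0.592−0.276) = 2.523/0.3160 = 7.983 mg/L.
e^(−k_1 t) = e^(−0.276×1.493) = 0.6623; e^(−k_2 t) = e^(−0.592×1.493) = 0.4133.
D = 7.983 × (0.6623 − 0.4133) + 2.44 × 0.4133 = 1.988 + 1.008 = 2.997 mg/L.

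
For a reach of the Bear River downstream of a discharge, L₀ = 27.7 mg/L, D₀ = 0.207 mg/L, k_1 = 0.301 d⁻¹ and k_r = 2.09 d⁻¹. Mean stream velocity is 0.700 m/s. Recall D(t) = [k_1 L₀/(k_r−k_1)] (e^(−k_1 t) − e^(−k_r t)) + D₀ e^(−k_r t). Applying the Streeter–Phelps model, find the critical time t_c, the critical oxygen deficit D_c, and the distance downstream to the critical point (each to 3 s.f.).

With k_r/k_1 = 6.944 and 1 − D₀(k_r−k_1)/(k_1 L₀) = 0.9556,
t_c = ln(6.944 × 0.9556) / (2.09 − 0.301) = ln(6.635) / 1.789 = 1.892/1.789 = 1.058 d.
D_c = (k_1/k_r) L₀ e^(−k_1 t_c) = (0.301/2.09) × 27.7 × e^(−0.301×1.058) = 0.1440 × 27.7 × 0.7273 = 2.902 mg/L.
x_c = v t_c = 0.700 m/s × 1.058 d × 86400 s/d = 63970 m ≈ 64.0 km.

t_c ≈ 1.06 d; D_c ≈ 2.90 mg/L; x_c ≈ 64.0 km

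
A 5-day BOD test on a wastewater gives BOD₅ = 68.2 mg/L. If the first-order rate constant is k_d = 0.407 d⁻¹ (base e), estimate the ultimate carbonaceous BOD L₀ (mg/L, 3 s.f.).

L₀ ≈ 78.5 mg/L

BOD₅ = L₀(1 − e^(−5k_d)) ⇒ L₀ = BOD₅ / (1 − e^(−5×0.407))
= 68.2 / (1 − 0.1307) = 68.2 / 0.8693 = 78.45 mg/L.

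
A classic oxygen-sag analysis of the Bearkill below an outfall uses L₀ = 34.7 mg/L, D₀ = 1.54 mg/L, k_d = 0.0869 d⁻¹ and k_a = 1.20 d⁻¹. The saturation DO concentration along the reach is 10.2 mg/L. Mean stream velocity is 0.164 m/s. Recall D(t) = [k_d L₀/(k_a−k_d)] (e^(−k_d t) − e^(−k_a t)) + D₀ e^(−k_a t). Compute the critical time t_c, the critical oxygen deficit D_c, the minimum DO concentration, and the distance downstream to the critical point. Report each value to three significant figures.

t_c = [1/(k_a−k_d)] ln[(k_a/k_d)(1 − D₀(k_a−k_d)/(k_d L₀))]
= [1/(1.20−0.0869)] ln[(1.20/0.0869)(1 − 1.54×1.113/(0.0869×34.7))]
= (1/1.113) ln[13.81 × 0.4315] = 0.8984 × ln(5.959) = 0.8984 × 1.785 = 1.604 d.
L(t_c) = L₀ e^(−k_d t_c) = 34.7 × 0.8699 = 30.19 mg/L, and at the critical point k_a D_c = k_d L, so D_c = (0.0869/1.20) × 30.19 = 2.186 mg/L.
Minimum DO = C_s − D_c = 10.2 − 2.186 = 8.014 mg/L.
x_c = v t_c = 0.164 m/s × 1.604 d × 86400 s/d = 22720 m ≈ 22.7 km.

t_c ≈ 1.60 d; D_c ≈ 2.19 mg/L; min DO ≈ 8.01 mg/L; x_c ≈ 22.7 km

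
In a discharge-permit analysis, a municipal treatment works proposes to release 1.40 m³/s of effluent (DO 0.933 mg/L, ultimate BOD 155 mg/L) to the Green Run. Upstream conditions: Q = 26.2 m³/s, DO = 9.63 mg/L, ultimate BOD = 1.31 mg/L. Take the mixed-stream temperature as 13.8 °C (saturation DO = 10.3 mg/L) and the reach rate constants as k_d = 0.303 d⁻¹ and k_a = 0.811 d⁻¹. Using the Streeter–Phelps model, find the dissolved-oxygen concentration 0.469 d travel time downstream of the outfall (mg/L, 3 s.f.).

DO ≈ 8.54 mg/L

Mixed DO = (26.2×9.63 + 1.40×0.933)/(26.2+1.40) = 253.6/27.60 = 9.189 mg/L.
Mixed L₀ = (26.2×1.31 + 1.40×155)/(27.60) = 251.3/27.60 = 9.106 mg/L.
Initial deficit D₀ = C_s − DO₀ = 10.3 − 9.189 = 1.111 mg/L.
D(0.469) = [0.303×9.106/(0.811−0.303)](e^(−0.303×0.469) − e^(−0.811×0.469)) + 1.111 e^(−0.811×0.469)
= 5.431 × (0.8675 − 0.6836) + 1.111 × 0.6836 = 1.758 mg/L.
DO = 10.3 − 1.758 = 8.542 mg/L.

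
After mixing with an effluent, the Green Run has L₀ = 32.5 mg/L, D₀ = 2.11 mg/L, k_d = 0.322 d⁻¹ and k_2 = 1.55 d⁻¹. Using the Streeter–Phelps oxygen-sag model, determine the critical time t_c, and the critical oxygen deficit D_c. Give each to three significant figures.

t_c = [1/(k_2−k_d)] ln[(k_2/k_d)(1 − D₀(k_2−k_d)/(k_d L₀))]
= [1/(1.55−0.322)] ln[(1.55/0.322)(1 − 2.11×1.228/(0.322×32.5))]
= (1/1.228) ln[4.814 × 0.7524] = 0.8143 × ln(3.622) = 0.8143 × 1.287 = 1.048 d.
L(t_c) = L₀ e^(−k_d t_c) = 32.5 × 0.7136 = 23.19 mg/L, and at the critical point k_2 D_c = k_d L, so D_c = (0.322/1.55) × 23.19 = 4.818 mg/L.

t_c ≈ 1.05 d; D_c ≈ 4.82 mg/L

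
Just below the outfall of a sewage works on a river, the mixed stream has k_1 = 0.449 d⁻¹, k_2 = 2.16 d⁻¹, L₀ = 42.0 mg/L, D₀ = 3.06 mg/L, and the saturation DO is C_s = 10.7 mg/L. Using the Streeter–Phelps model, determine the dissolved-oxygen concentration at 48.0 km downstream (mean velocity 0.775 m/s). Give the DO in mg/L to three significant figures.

Travel time t = x/v = 48.0 km / (0.775 m/s) = 48000 m / 0.775 m/s = 61940 s = 0.7168 d.
k_1 L₀/(k_2−k_1) = 0.449×42.0/(2.16−0.449) = 18.86/1.711 = 11.02 mg/L.
e^(−k_1 t) = e^(−0.449×0.7168) = 0.7248; e^(−k_2 t) = e^(−2.16×0.7168) = 0.2126.
D = 11.02 × (0.7248 − 0.2126) + 3.06 × 0.2126 = 5.645 + 0.6505 = 6.296 mg/L.
DO = C_s − D = 10.7 − 6.296 = 4.404 mg/L.

DO ≈ 4.40 mg/L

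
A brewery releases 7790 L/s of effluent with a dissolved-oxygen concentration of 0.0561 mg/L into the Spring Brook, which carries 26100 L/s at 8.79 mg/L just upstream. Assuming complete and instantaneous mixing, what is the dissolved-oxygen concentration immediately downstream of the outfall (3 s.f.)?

Flow-weighted mixing: C = (Q_r C_r + Q_w C_w)/(Q_r + Q_w)
= (26100×8.79 + 7790×0.0561)/(26100 + 7790) = 229900/33890 = 6.782 mg/L.

6.78 mg/L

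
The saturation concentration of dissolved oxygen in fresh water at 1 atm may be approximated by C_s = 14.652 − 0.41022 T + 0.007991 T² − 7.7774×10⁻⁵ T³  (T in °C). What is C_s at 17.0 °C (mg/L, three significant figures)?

C_s ≈ 9.61 mg/L

C_s = 14.652 − 0.41022×17.0 + 0.007991×17.0² − 7.7774×10⁻⁵×17.0³ = 9.606 mg/L.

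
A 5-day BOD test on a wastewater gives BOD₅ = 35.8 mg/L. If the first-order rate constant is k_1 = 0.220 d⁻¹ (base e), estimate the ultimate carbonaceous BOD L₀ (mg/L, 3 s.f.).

BOD₅ = L₀(1 − e^(−5k_1)) ⇒ L₀ = BOD₅ / (1 − e^(−5×0.220))
= 35.8 / (1 − 0.3329) = 35.8 / 0.6671 = 53.66 mg/L.

L₀ ≈ 53.7 mg/L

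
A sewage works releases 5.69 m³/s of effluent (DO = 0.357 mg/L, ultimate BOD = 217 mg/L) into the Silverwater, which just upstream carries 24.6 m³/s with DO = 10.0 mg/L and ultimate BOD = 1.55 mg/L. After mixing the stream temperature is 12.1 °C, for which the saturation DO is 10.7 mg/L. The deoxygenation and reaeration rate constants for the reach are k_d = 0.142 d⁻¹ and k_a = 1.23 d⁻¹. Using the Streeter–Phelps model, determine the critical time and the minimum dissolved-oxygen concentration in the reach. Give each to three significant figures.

Mixed DO = (24.6×10.0 + 5.69×0.357)/(24.6+5.69) = 248.0/30.29 = 8.189 mg/L.
Mixed L₀ = (24.6×1.55 + 5.69×217)/(30.29) = 1273/30.29 = 42.02 mg/L.
Initial deficit D₀ = C_s − DO₀ = 10.7 − 8.189 = 2.511 mg/L.
t_c = (1/1.088) ln[(1.23/0.142)(1 − 2.511×1.088/(0.142×42.02))] = 0.9191 × ln(4.696) = 1.422 d.
D_c = (0.142/1.23) × 42.02 × e^(−0.142×1.422) = 0.1154 × 42.02 × 0.8172 = 3.965 mg/L.
Minimum DO = 10.7 − 3.965 = 6.735 mg/L.

t_c ≈ 1.42 d; minimum DO ≈ 6.74 mg/L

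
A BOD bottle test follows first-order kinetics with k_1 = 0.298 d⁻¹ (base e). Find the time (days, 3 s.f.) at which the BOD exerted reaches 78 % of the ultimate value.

t ≈ 5.08 d

y/L₀ = 1 − e^(−k_1 t) = 0.78 ⇒ e^(−k_1 t) = 0.220
t = −ln(0.220) / 0.298 = 1.514 / 0.298 = 5.081 d.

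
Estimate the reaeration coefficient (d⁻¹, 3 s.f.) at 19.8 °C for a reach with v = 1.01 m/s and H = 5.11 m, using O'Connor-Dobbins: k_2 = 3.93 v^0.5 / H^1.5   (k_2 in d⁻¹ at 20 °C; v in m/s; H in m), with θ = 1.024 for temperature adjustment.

k_2(20) = 3.93 × 1.01^0.5 / 5.11^1.5 = 3.93 × 1.005 / 11.55 = 0.3419 d⁻¹.
k_2(19.8) = 0.3419 × 1.024^(19.8−20) = 0.3419 × 0.9953 = 0.3403 d⁻¹.

k_2 ≈ 0.340 d⁻¹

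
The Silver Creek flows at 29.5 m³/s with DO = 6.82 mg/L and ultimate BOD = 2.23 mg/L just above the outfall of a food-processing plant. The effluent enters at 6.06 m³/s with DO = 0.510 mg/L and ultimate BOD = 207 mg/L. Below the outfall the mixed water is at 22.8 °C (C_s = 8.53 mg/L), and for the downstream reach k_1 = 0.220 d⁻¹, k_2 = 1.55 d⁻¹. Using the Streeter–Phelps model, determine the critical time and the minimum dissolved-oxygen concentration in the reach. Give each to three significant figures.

t_c ≈ 1.01 d; minimum DO ≈ 4.31 mg/L

Mixed DO = (29.5×6.82 + 6.06×0.510)/(29.5+6.06) = 204.3/35.56 = 5.745 mg/L.
Mixed L₀ = (29.5×2.23 + 6.06×207)/(35.56) = 1320/35.56 = 37.13 mg/L.
Initial deficit D₀ = C_s − DO₀ = 8.53 − 5.745 = 2.785 mg/L.
t_c = (1/1.330) ln[(1.55/0.220)(1 − 2.785×1.330/(0.220×37.13))] = 0.7519 × ln(3.850) = 1.014 d.
D_c = (0.220/1.55) × 37.13 × e^(−0.220×1.014) = 0.1419 × 37.13 × 0.8001 = 4.216 mg/L.
Minimum DO = 8.53 − 4.216 = 4.314 mg/L.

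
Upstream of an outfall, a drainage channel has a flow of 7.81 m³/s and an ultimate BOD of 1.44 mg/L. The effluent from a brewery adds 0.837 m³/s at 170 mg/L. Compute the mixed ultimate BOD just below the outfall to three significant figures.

Flow-weighted mixing: C = (Q_r C_r + Q_w C_w)/(Q_r + Q_w)
= (7.81×1.44 + 0.837×170)/(7.81 + 0.837) = 153.5/8.647 = 17.76 mg/L.

17.8 mg/L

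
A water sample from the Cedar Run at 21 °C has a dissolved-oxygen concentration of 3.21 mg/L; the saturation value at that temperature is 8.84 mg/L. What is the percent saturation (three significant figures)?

% saturation = C/C_s × 100 = 3.21/8.84 × 100 = 36.3 %.

36.3 % saturation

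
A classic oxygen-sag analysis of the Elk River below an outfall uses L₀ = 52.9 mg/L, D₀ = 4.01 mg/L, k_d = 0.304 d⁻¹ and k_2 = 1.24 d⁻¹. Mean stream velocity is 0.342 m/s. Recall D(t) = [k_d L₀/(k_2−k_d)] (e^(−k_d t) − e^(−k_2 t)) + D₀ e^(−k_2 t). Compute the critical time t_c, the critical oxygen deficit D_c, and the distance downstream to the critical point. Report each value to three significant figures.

t_c = [1/(k_2−k_d)] ln[(k_2/k_d)(1 − D₀(k_2−k_d)/(k_d L₀))]
= [1/(1.24−0.304)] ln[(1.24/0.304)(1 − 4.01×0.9360/(0.304×52.9))]
= (1/0.9360) ln[4.079 × 0.7666] = 1.068 × ln(3.127) = 1.068 × 1.140 = 1.218 d.
D_c = (k_d/k_2) L₀ e^(−k_d t_c) = (0.304/1.24) × 52.9 × e^(−0.304×1.218) = 0.2452 × 52.9 × 0.6905 = 8.956 mg/L.
x_c = v t_c = 0.342 m/s × 1.218 d × 86400 s/d = 35990 m ≈ 36.0 km.

t_c ≈ 1.22 d; D_c ≈ 8.96 mg/L; x_c ≈ 36.0 km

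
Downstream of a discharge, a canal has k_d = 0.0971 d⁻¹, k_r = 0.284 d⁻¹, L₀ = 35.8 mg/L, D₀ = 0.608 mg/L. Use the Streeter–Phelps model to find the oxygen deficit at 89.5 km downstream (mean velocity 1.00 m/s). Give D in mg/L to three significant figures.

D ≈ 3.41 mg/L

Travel time t = x/v = 89.5 km / (1.00 m/s) = 89500 m / 1.00 m/s = 89500 s = 1.036 d.
k_d L₀/(k_r−k_d) = 0.0971×35.8/(0.284−0.0971) = 3.476/0.1869 = 18.60 mg/L.
e^(−k_d t) = e^(−0.0971×1.036) = 0.9043; e^(−k_r t) = e^(−0.284×1.036) = 0.7451.
D = 18.60 × (0.9043 − 0.7451) + 0.608 × 0.7451 = 2.961 + 0.4530 = 3.414 mg/L.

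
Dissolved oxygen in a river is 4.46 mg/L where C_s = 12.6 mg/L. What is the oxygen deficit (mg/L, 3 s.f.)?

D = C_s − C = 12.6 − 4.46 = 8.14 mg/L.

D ≈ 8.14 mg/L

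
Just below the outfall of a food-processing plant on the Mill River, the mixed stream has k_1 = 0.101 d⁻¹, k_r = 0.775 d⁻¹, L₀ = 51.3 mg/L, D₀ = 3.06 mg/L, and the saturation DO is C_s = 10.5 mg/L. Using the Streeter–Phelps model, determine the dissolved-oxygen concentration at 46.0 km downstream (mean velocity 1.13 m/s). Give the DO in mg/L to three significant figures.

Travel time t = x/v = 46.0 km / (1.13 m/s) = 46000 m / 1.13 m/s = 40710 s = 0.4712 d.
k_1 L₀/(k_r−k_1) = 0.101×51.3/(0.775−0.101) = 5.181/0.6740 = 7.687 mg/L.
e^(−k_1 t) = e^(−0.101×0.4712) = 0.9535; e^(−k_r t) = e^(−0.775×0.4712) = 0.6941.
D = 7.687 × (0.9535 − 0.6941) + 3.06 × 0.6941 = 1.994 + 2.124 = 4.118 mg/L.
DO = C_s − D = 10.5 − 4.118 = 6.382 mg/L.

DO ≈ 6.38 mg/L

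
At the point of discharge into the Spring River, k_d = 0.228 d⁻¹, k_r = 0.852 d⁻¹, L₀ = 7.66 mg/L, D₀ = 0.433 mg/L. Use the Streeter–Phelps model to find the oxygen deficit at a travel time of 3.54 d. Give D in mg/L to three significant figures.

k_d L₀/(k_r−k_d) = 0.228×7.66/(0.852−0.228) = 1.746/0.6240 = 2.799 mg/L.
e^(−k_d t) = e^(−0.228×3.540) = 0.4461; e^(−k_r t) = e^(−0.852×3.540) = 0.04899.
D = 2.799 × (0.4461 − 0.04899) + 0.433 × 0.04899 = 1.112 + 0.02121 = 1.133 mg/L.

D ≈ 1.13 mg/L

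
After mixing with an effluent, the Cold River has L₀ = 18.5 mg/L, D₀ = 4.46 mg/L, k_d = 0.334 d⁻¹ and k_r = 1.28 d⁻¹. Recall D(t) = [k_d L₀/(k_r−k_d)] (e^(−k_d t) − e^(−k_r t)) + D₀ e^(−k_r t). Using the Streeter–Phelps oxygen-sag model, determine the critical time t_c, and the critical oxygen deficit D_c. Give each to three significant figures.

t_c ≈ 0.206 d; D_c ≈ 4.51 mg/L

At the critical point dD/dt = 0, so k_d L₀ e^(−k_d t) = k_r D. Substituting D(t) from the Streeter–Phelps equation and solving for t gives
t_c = ln[(k_r/k_d)(1 − D₀(k_r−k_d)/(k_d L₀))] / (k_r−k_d).
Here k_r−k_d = 0.9460 d⁻¹ and 1 − D₀(k_r−k_d)/(k_d L₀) = 1 − 4.46×0.9460/(0.334×18.5) = 0.3172, so
t_c = ln(3.832 × 0.3172) / 0.9460 = 0.1952 / 0.9460 = 0.2063 d.
L(t_c) = L₀ e^(−k_d t_c) = 18.5 × 0.9334 = 17.27 mg/L, and at the critical point k_r D_c = k_d L, so D_c = (0.334/1.28) × 17.27 = 4.506 mg/L.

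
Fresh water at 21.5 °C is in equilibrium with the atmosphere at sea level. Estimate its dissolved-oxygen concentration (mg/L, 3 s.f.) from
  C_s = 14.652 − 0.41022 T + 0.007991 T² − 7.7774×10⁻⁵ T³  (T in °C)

C_s ≈ 8.75 mg/L

C_s = 14.652 − 0.41022×21.5 + 0.007991×21.5² − 7.7774×10⁻⁵×21.5³ = 8.753 mg/L.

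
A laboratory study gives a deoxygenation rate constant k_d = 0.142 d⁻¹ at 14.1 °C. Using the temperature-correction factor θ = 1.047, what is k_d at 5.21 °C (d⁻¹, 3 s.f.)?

k_d ≈ 0.0944 d⁻¹

k_d(T₂) = k_d(T₁) · θ^(T₂−T₁) = 0.142 × 1.047^(5.21−14.1)
= 0.142 × 1.047^-8.89 = 0.142 × 0.6648 = 0.09440 d⁻¹.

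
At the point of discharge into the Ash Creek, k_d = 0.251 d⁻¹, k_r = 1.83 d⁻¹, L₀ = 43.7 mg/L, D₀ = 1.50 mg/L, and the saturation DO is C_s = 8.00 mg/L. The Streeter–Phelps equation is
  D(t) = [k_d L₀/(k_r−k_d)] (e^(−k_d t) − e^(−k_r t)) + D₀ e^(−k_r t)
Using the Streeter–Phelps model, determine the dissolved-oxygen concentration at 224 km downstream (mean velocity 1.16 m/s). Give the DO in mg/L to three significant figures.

DO ≈ 4.13 mg/L

Travel time t = x/v = 224 km / (1.16 m/s) = 224000 m / 1.16 m/s = 193100 s = 2.235 d.
k_d L₀/(k_r−k_d) = 0.251×43.7/(1.83−0.251) = 10.97/1.579 = 6.947 mg/L.
e^(−k_d t) = e^(−0.251×2.235) = 0.5706; e^(−k_r t) = e^(−1.83×2.235) = 0.01674.
D = 6.947 × (0.5706 − 0.01674) + 1.50 × 0.01674 = 3.848 + 0.02511 = 3.873 mg/L.
DO = C_s − D = 8.00 − 3.873 = 4.127 mg/L.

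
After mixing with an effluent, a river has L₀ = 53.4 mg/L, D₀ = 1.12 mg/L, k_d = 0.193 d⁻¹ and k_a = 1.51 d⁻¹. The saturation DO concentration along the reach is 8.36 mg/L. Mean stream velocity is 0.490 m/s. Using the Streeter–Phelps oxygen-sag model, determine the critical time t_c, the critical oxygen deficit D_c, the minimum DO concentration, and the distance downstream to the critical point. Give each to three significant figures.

With k_a/k_d = 7.824 and 1 − D₀(k_a−k_d)/(k_d L₀) = 0.8569,
t_c = ln(7.824 × 0.8569) / (1.51 − 0.193) = ln(6.704) / 1.317 = 1.903/1.317 = 1.445 d.
L(t_c) = L₀ e^(−k_d t_c) = 53.4 × 0.7567 = 40.41 mg/L, and at the critical point k_a D_c = k_d L, so D_c = (0.193/1.51) × 40.41 = 5.164 mg/L.
Minimum DO = C_s − D_c = 8.36 − 5.164 = 3.196 mg/L.
x_c = v t_c = 0.490 m/s × 1.445 d × 86400 s/d = 61160 m ≈ 61.2 km.

t_c ≈ 1.44 d; D_c ≈ 5.16 mg/L; min DO ≈ 3.20 mg/L; x_c ≈ 61.2 km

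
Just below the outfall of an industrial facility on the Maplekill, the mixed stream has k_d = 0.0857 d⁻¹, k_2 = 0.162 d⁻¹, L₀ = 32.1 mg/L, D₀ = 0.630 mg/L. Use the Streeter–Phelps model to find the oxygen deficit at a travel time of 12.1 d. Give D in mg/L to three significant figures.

k_d L₀/(k_2−k_d) = 0.0857×32.1/(0.162−0.0857) = 2.751/0.07630 = 36.05 mg/L.
e^(−k_d t) = e^(−0.0857×12.10) = 0.3545; e^(−k_2 t) = e^(−0.162×12.10) = 0.1408.
D = 36.05 × (0.3545 − 0.1408) + 0.630 × 0.1408 = 7.705 + 0.08872 = 7.793 mg/L.

D ≈ 7.79 mg/L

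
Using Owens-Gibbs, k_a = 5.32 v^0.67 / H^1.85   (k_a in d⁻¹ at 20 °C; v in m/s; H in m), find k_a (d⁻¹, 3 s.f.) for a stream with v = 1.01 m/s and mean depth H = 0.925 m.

k_a = 5.32 × 1.01^0.67 / 0.925^1.85 = 5.32 × 1.007 / 0.8657 = 6.186 d⁻¹.

k_a ≈ 6.19 d⁻¹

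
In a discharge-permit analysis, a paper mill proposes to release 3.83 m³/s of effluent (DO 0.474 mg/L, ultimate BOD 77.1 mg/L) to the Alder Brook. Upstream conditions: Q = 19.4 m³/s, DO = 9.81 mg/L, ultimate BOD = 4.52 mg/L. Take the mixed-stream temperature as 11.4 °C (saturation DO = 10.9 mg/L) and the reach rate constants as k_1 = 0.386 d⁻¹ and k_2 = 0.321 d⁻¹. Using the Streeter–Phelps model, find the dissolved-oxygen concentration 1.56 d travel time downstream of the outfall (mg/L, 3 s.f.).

Mixed DO = (19.4×9.81 + 3.83×0.474)/(19.4+3.83) = 192.1/23.23 = 8.271 mg/L.
Mixed L₀ = (19.4×4.52 + 3.83×77.1)/(23.23) = 383.0/23.23 = 16.49 mg/L.
Initial deficit D₀ = C_s − DO₀ = 10.9 − 8.271 = 2.629 mg/L.
D(1.56) = [0.386×16.49/(0.321−0.386)](e^(−0.386×1.56) − e^(−0.321×1.56)) + 2.629 e^(−0.321×1.56)
= -97.90 × (0.5476 − 0.6061) + 2.629 × 0.6061 = 7.315 mg/L.
DO = 10.9 − 7.315 = 3.585 mg/L.

DO ≈ 3.58 mg/L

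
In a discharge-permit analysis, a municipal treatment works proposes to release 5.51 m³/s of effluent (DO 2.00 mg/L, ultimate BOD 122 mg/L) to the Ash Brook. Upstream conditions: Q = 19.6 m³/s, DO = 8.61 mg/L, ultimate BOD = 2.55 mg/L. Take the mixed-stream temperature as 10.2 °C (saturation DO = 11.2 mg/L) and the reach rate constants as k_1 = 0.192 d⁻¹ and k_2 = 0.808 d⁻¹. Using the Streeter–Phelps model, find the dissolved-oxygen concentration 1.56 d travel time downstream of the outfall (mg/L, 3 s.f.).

DO ≈ 5.95 mg/L

Mixed DO = (19.6×8.61 + 5.51×2.00)/(19.6+5.51) = 179.8/25.11 = 7.160 mg/L.
Mixed L₀ = (19.6×2.55 + 5.51×122)/(25.11) = 722.2/25.11 = 28.76 mg/L.
Initial deficit D₀ = C_s − DO₀ = 11.2 − 7.160 = 4.040 mg/L.
D(1.56) = [0.192×28.76/(0.808−0.192)](e^(−0.192×1.56) − e^(−0.808×1.56)) + 4.040 e^(−0.808×1.56)
= 8.965 × (0.7412 − 0.2835) + 4.040 × 0.2835 = 5.248 mg/L.
DO = 11.2 − 5.248 = 5.952 mg/L.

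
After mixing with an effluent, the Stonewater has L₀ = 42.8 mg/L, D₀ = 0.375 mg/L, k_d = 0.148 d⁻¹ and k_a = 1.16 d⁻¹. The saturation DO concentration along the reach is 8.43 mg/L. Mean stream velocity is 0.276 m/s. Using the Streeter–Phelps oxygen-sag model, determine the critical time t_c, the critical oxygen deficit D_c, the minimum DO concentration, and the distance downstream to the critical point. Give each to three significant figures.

t_c ≈ 1.97 d; D_c ≈ 4.08 mg/L; min DO ≈ 4.35 mg/L; x_c ≈ 47.1 km

t_c = [1/(k_a−k_d)] ln[(k_a/k_d)(1 − D₀(k_a−k_d)/(k_d L₀))]
= [1/(1.16−0.148)] ln[(1.16/0.148)(1 − 0.375×1.012/(0.148×42.8))]
= (1/1.012) ln[7.838 × 0.9401] = 0.9881 × ln(7.368) = 0.9881 × 1.997 = 1.974 d.
L(t_c) = L₀ e^(−k_d t_c) = 42.8 × 0.7467 = 31.96 mg/L, and at the critical point k_a D_c = k_d L, so D_c = (0.148/1.16) × 31.96 = 4.078 mg/L.
Minimum DO = C_s − D_c = 8.43 − 4.078 = 4.352 mg/L.
x_c = v t_c = 0.276 m/s × 1.974 d × 86400 s/d = 47060 m ≈ 47.1 km.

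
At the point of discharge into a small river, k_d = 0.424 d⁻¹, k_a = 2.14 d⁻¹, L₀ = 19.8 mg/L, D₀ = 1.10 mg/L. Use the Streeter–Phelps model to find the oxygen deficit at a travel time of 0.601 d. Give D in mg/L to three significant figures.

k_d L₀/(k_a−k_d) = 0.424×19.8/(2.14−0.424) = 8.395/1.716 = 4.892 mg/L.
e^(−k_d t) = e^(−0.424×0.6010) = 0.7751; e^(−k_a t) = e^(−2.14×0.6010) = 0.2763.
D = 4.892 × (0.7751 − 0.2763) + 1.10 × 0.2763 = 2.440 + 0.3040 = 2.744 mg/L.

D ≈ 2.74 mg/L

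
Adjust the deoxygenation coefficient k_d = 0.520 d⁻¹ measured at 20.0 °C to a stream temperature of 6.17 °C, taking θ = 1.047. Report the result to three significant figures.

k_d(T₂) = k_d(T₁) · θ^(T₂−T₁) = 0.520 × 1.047^(6.17−20.0)
= 0.520 × 1.047^-13.8 = 0.520 × 0.5298 = 0.2755 d⁻¹.

k_d ≈ 0.276 d⁻¹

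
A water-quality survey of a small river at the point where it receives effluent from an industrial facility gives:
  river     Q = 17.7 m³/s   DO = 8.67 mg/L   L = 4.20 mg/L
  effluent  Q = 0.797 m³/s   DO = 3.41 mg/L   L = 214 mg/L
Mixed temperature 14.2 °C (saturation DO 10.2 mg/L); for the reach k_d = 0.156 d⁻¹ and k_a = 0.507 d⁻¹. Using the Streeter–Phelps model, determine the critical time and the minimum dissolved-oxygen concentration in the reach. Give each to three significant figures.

t_c ≈ 2.35 d; minimum DO ≈ 7.38 mg/L

Mixed DO = (17.7×8.67 + 0.797×3.41)/(17.7+0.797) = 156.2/18.50 = 8.443 mg/L.
Mixed L₀ = (17.7×4.20 + 0.797×214)/(18.50) = 244.9/18.50 = 13.24 mg/L.
Initial deficit D₀ = C_s − DO₀ = 10.2 − 8.443 = 1.757 mg/L.
t_c = (1/0.3510) ln[(0.507/0.156)(1 − 1.757×0.3510/(0.156×13.24))] = 2.849 × ln(2.280) = 2.348 d.
D_c = (0.156/0.507) × 13.24 × e^(−0.156×2.348) = 0.3077 × 13.24 × 0.6933 = 2.824 mg/L.
Minimum DO = 10.2 − 2.824 = 7.376 mg/L.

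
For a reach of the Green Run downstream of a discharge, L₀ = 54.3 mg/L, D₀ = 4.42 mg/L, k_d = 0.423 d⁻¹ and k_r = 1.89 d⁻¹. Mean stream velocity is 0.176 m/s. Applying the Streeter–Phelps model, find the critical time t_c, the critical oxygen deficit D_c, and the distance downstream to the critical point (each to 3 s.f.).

t_c ≈ 0.794 d; D_c ≈ 8.68 mg/L; x_c ≈ 12.1 km

t_c = [1/(k_r−k_d)] ln[(k_r/k_d)(1 − D₀(k_r−k_d)/(k_d L₀))]
= [1/(1.89−0.423)] ln[(1.89/0.423)(1 − 4.42×1.467/(0.423×54.3))]
= (1/1.467) ln[4.468 × 0.7177] = 0.6817 × ln(3.207) = 0.6817 × 1.165 = 0.7943 d.
D_c = (k_d/k_r) L₀ e^(−k_d t_c) = (0.423/1.89) × 54.3 × e^(−0.423×0.7943) = 0.2238 × 54.3 × 0.7146 = 8.685 mg/L.
x_c = v t_c = 0.176 m/s × 0.7943 d × 86400 s/d = 12080 m ≈ 12.1 km.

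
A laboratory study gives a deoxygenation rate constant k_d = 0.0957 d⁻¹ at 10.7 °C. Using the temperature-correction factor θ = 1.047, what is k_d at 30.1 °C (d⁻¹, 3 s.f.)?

k_d ≈ 0.233 d⁻¹

k_d(T₂) = k_d(T₁) · θ^(T₂−T₁) = 0.0957 × 1.047^(30.1−10.7)
= 0.0957 × 1.047^19.4 = 0.0957 × 2.438 = 0.2333 d⁻¹.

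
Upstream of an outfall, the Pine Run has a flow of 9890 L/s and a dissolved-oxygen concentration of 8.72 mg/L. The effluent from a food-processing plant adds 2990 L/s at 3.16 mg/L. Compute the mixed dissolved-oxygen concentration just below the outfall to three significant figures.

Flow-weighted mixing: C = (Q_r C_r + Q_w C_w)/(Q_r + Q_w)
= (9890×8.72 + 2990×3.16)/(9890 + 2990) = 95690/12880 = 7.429 mg/L.

7.43 mg/L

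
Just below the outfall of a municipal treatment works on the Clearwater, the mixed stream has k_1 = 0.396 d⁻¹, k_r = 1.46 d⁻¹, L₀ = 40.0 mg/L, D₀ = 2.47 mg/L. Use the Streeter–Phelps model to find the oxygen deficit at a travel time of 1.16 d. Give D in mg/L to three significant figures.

k_1 L₀/(k_r−k_1) = 0.396×40.0/(1.46−0.396) = 15.84/1.064 = 14.89 mg/L.
e^(−k_1 t) = e^(−0.396×1.160) = 0.6317; e^(−k_r t) = e^(−1.46×1.160) = 0.1839.
D = 14.89 × (0.6317 − 0.1839) + 2.47 × 0.1839 = 6.667 + 0.4541 = 7.121 mg/L.

D ≈ 7.12 mg/L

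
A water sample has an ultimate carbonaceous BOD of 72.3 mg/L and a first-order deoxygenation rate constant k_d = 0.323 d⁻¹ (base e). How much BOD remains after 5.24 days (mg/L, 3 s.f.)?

L_t = L₀ e^(−k_d t) = 72.3 × e^(−0.323×5.24) = 72.3 × 0.1841 = 13.31 mg/L.

L ≈ 13.3 mg/L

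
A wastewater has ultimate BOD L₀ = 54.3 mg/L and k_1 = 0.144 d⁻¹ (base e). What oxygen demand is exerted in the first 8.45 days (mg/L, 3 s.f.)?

y ≈ 38.2 mg/L

y_t = L₀(1 − e^(−k_1 t)) = 54.3 × (1 − e^(−0.144×8.45))
= 54.3 × (1 − 0.2962) = 54.3 × 0.7038 = 38.22 mg/L.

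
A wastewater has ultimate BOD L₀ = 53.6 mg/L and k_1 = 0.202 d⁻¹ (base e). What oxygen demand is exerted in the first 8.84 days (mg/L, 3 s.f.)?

y_t = L₀(1 − e^(−k_1 t)) = 53.6 × (1 − e^(−0.202×8.84))
= 53.6 × (1 − 0.1677) = 53.6 × 0.8323 = 44.61 mg/L.

y ≈ 44.6 mg/L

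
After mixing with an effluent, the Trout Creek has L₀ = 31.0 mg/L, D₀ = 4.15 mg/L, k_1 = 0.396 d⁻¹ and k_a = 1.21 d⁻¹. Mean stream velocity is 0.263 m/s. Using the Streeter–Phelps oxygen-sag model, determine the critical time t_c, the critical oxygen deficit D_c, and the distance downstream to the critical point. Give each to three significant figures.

At the critical point dD/dt = 0, so k_1 L₀ e^(−k_1 t) = k_a D. Substituting D(t) from the Streeter–Phelps equation and solving for t gives
t_c = ln[(k_a/k_1)(1 − D₀(k_a−k_1)/(k_1 L₀))] / (k_a−k_1).
Here k_a−k_1 = 0.8140 d⁻¹ and 1 − D₀(k_a−k_1)/(k_1 L₀) = 1 − 4.15×0.8140/(0.396×31.0) = 0.7248, so
t_c = ln(3.056 × 0.7248) / 0.8140 = 0.7951 / 0.8140 = 0.9768 d.
L(t_c) = L₀ e^(−k_1 t_c) = 31.0 × 0.6792 = 21.06 mg/L, and at the critical point k_a D_c = k_1 L, so D_c = (0.396/1.21) × 21.06 = 6.891 mg/L.
x_c = v t_c = 0.263 m/s × 0.9768 d × 86400 s/d = 22200 m ≈ 22.2 km.

t_c ≈ 0.977 d; D_c ≈ 6.89 mg/L; x_c ≈ 22.2 km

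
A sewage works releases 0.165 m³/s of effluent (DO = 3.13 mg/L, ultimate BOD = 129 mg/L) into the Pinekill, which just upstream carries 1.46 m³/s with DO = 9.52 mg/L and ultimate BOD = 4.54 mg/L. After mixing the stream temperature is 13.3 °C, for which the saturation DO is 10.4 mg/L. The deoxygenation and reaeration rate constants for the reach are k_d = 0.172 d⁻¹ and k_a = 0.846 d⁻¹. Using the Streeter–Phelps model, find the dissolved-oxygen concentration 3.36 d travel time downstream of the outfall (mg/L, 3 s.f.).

DO ≈ 8.11 mg/L

Mixed DO = (1.46×9.52 + 0.165×3.13)/(1.46+0.165) = 14.42/1.625 = 8.871 mg/L.
Mixed L₀ = (1.46×4.54 + 0.165×129)/(1.625) = 27.91/1.625 = 17.18 mg/L.
Initial deficit D₀ = C_s − DO₀ = 10.4 − 8.871 = 1.529 mg/L.
D(3.36) = [0.172×17.18/(0.846−0.172)](e^(−0.172×3.36) − e^(−0.846×3.36)) + 1.529 e^(−0.846×3.36)
= 4.384 × (0.5611 − 0.05828) + 1.529 × 0.05828 = 2.293 mg/L.
DO = 10.4 − 2.293 = 8.107 mg/L.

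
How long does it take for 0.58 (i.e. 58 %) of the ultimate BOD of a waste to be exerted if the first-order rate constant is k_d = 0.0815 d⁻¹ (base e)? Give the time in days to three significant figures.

y/L₀ = 1 − e^(−k_d t) = 0.58 ⇒ e^(−k_d t) = 0.420
t = −ln(0.420) / 0.0815 = 0.8675 / 0.0815 = 10.64 d.

t ≈ 10.6 d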